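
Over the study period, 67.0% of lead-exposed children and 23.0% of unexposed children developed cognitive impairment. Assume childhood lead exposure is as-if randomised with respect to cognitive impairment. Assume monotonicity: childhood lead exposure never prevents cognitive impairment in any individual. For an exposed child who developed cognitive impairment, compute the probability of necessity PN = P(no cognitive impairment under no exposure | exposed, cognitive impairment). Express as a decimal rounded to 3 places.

PN ≈ 0.657

p₁ = 0.67, p₀ = 0.23.
Under exogeneity and monotonicity, PN = (p₁ − p₀) / p₁.
PN = (0.67 − 0.23) / 0.67 = 0.44 / 0.67 ≈ 0.6567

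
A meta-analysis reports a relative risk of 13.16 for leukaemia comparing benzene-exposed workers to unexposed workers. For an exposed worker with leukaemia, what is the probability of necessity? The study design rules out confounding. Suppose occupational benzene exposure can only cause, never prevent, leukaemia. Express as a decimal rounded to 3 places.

Under exogeneity and monotonicity, PN = (RR − 1) / RR = 1 − 1/RR.
PN = (13.16 − 1) / 13.16 = 12.16 / 13.16 ≈ 0.9240

PN ≈ 0.924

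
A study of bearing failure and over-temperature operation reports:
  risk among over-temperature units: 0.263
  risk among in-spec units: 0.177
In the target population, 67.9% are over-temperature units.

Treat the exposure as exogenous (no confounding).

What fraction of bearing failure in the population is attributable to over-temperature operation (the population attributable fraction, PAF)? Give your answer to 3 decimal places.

Let p₁ = 0.263, p₀ = 0.177.
Overall risk P(Y=1) = π·p₁ + (1−π)·p₀ = 0.679×0.263 + 0.321×0.177 = 0.23539.
Under exogeneity, PAF = [P(Y=1) − p₀] / P(Y=1).
PAF = (0.23539 − 0.177) / 0.23539 ≈ 0.2481

PAF ≈ 0.248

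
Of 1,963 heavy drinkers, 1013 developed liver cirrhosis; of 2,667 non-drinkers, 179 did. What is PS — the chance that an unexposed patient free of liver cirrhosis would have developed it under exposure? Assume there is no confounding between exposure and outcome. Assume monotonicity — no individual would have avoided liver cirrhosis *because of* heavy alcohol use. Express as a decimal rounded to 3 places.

PS ≈ 0.481

p₁ = P(outcome | exposed) = 1013/1963 = 0.51605
p₀ = P(outcome | unexposed) = 179/2667 = 0.067117
Under exogeneity and monotonicity, PS = (p₁ − p₀) / (1 − p₀).
PS = (0.51605 − 0.067117) / (1 − 0.067117) = 0.44893 / 0.93288 ≈ 0.4812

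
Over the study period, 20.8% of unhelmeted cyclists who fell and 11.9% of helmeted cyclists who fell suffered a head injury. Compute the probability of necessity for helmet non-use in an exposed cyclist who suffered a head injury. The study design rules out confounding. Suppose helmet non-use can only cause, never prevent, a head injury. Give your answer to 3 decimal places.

p₁ = 0.208, p₀ = 0.119.
Under exogeneity and monotonicity, PN = (p₁ − p₀) / p₁.
PN = (0.208 − 0.119) / 0.208 = 0.089 / 0.208 ≈ 0.4279

PN ≈ 0.428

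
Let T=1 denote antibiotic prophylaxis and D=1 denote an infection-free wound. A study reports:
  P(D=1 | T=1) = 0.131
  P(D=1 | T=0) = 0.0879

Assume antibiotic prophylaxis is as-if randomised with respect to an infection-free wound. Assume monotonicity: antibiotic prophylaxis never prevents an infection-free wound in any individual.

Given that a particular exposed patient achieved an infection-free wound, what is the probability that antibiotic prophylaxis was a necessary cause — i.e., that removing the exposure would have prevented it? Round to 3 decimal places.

Let p₁ = 0.131, p₀ = 0.0879.
Under exogeneity and monotonicity, PN = (p₁ − p₀) / p₁.
PN = (0.131 − 0.0879) / 0.131 = 0.0431 / 0.131 ≈ 0.3290

PN ≈ 0.329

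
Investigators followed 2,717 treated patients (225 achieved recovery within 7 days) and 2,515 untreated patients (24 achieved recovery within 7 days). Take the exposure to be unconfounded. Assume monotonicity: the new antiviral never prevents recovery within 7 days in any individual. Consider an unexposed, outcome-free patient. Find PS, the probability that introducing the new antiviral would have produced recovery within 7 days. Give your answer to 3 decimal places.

PS ≈ 0.074

p₁ = P(outcome | exposed) = 225/2717 = 0.082812
p₀ = P(outcome | unexposed) = 24/2515 = 0.0095427
Under exogeneity and monotonicity, PS = (p₁ − p₀) / (1 − p₀).
PS = (0.082812 − 0.0095427) / (1 − 0.0095427) = 0.073269 / 0.99046 ≈ 0.0740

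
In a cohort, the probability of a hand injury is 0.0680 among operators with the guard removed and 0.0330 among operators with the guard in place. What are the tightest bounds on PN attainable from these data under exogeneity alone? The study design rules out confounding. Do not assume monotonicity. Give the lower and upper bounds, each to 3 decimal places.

0.515 ≤ PN ≤ 1.000

Let p₁ = 0.068, p₀ = 0.033.
Under exogeneity alone the bounds on PN are max{0,(p₁−p₀)/p₁} ≤ PN ≤ min{1,(1−p₀)/p₁}.
  lower = (p₁ − p₀)/p₁ = 0.035 / 0.068 ≈ 0.5147
  upper = min{1, (1 − p₀)/p₁} = 0.967 / 0.068 ≈ 14.2206 → capped at 1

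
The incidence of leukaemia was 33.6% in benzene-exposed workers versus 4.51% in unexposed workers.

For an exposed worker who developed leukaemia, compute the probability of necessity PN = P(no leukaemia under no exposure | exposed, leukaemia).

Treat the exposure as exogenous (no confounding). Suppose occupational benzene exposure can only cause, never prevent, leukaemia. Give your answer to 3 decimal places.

p₁ = 0.336, p₀ = 0.0451.
Under exogeneity and monotonicity, PN = (p₁ − p₀) / p₁.
PN = (0.336 − 0.0451) / 0.336 = 0.2909 / 0.336 ≈ 0.8658

PN ≈ 0.866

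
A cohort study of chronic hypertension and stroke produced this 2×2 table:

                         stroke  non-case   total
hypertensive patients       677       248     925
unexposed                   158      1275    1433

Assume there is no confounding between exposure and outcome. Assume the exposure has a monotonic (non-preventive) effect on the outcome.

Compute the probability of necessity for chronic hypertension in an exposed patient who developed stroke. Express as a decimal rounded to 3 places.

p₁ = P(outcome | exposed) = 677/925 = 0.73189
p₀ = P(outcome | unexposed) = 158/1433 = 0.11026
Under exogeneity and monotonicity, PN = (p₁ − p₀) / p₁.
PN = (0.73189 − 0.11026) / 0.73189 = 0.62163 / 0.73189 ≈ 0.8494

PN ≈ 0.849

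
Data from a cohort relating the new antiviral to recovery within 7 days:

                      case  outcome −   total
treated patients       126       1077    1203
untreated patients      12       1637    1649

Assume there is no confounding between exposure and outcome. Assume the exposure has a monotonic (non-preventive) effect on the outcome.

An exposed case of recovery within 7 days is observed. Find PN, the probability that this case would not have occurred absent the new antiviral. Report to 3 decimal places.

PN ≈ 0.931

p₁ = P(outcome | exposed) = 126/1203 = 0.10474
p₀ = P(outcome | unexposed) = 12/1649 = 0.0072771
Under exogeneity and monotonicity, PN = (p₁ − p₀) / p₁.
PN = (0.10474 − 0.0072771) / 0.10474 = 0.097461 / 0.10474 ≈ 0.9305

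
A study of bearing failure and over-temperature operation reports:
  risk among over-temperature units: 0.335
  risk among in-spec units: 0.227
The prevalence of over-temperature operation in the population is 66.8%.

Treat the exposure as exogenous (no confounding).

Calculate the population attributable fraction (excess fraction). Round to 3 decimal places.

PAF ≈ 0.241

Let p₁ = 0.335, p₀ = 0.227.
Overall risk P(Y=1) = π·p₁ + (1−π)·p₀ = 0.668×0.335 + 0.332×0.227 = 0.29914.
Under exogeneity, PAF = [P(Y=1) − p₀] / P(Y=1).
PAF = (0.29914 − 0.227) / 0.29914 ≈ 0.2412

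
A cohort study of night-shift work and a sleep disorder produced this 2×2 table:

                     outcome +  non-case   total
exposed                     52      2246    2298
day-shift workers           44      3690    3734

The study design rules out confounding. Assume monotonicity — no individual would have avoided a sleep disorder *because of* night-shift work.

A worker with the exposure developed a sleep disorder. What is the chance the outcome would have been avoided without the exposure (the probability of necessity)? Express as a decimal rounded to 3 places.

PN ≈ 0.479

p₁ = P(outcome | exposed) = 52/2298 = 0.022628
p₀ = P(outcome | unexposed) = 44/3734 = 0.011784
Under exogeneity and monotonicity, PN = (p₁ − p₀)/p₁.
PN = (0.022628 − 0.011784) / 0.022628 ≈ 0.4793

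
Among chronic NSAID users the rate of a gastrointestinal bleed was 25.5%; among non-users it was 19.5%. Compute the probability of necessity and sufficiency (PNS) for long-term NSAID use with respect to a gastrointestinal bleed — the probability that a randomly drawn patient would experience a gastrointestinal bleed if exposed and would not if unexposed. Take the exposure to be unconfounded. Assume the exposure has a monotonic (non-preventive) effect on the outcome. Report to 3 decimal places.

p₁ = 0.255, p₀ = 0.195.
Under exogeneity and monotonicity, PNS = p₁ − p₀.
PNS = 0.255 − 0.195 = 0.06

PNS ≈ 0.060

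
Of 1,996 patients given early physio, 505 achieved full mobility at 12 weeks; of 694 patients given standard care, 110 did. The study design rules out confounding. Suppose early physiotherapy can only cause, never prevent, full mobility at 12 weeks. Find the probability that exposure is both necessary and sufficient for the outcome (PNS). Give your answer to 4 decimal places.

p₁ = P(outcome | exposed) = 505/1996 = 0.25301
p₀ = P(outcome | unexposed) = 110/694 = 0.1585
Under exogeneity and monotonicity, PNS = p₁ − p₀.
PNS = 0.25301 − 0.1585 = 0.094505

PNS ≈ 0.0945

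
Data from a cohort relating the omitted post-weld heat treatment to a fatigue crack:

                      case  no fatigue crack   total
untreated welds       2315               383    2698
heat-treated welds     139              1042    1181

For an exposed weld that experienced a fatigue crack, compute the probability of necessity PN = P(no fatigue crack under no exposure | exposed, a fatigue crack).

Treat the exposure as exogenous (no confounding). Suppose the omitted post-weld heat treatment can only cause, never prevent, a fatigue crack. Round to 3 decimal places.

p₁ = P(outcome | exposed) = 2315/2698 = 0.85804
p₀ = P(outcome | unexposed) = 139/1181 = 0.1177
Under exogeneity and monotonicity, PN = (p₁ − p₀) / p₁.
PN = (0.85804 − 0.1177) / 0.85804 = 0.74035 / 0.85804 ≈ 0.8628

PN ≈ 0.863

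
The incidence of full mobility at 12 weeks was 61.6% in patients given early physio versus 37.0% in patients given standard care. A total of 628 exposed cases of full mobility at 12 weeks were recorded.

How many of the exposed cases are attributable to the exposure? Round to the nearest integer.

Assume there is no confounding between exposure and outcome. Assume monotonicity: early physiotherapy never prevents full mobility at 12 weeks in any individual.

p₁ = 0.616, p₀ = 0.37.
PN = (p₁ − p₀)/p₁ = (0.616 − 0.37) / 0.616 ≈ 0.39935.
Attributable cases ≈ PN × (exposed cases) = 0.39935 × 628 ≈ 250.79.

about 251 cases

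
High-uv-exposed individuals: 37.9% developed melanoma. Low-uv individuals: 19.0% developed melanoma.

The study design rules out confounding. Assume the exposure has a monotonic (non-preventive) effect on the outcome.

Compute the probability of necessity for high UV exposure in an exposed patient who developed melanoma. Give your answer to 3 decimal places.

PN ≈ 0.499

p₁ = 0.379, p₀ = 0.19.
Under exogeneity and monotonicity, PN = (p₁ − p₀) / p₁.
PN = (0.379 − 0.19) / 0.379 = 0.189 / 0.379 ≈ 0.4987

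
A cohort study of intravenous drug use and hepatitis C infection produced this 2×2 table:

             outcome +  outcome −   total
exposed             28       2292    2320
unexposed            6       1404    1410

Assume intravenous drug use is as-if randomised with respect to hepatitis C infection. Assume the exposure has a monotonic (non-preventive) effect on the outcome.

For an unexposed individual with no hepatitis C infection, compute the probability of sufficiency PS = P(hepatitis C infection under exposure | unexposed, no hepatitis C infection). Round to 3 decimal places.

p₁ = P(outcome | exposed) = 28/2320 = 0.012069
p₀ = P(outcome | unexposed) = 6/1410 = 0.0042553
Under exogeneity and monotonicity, PS = (p₁ − p₀) / (1 − p₀).
PS = (0.012069 − 0.0042553) / (1 − 0.0042553) = 0.0078136 / 0.99574 ≈ 0.0078

PS ≈ 0.008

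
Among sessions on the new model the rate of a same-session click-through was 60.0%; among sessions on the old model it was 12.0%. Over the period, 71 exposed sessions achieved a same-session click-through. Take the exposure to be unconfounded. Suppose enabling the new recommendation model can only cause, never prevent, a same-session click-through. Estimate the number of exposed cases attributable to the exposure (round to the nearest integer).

about 57 cases

p₁ = 0.6, p₀ = 0.12.
PN = (p₁ − p₀)/p₁ = (0.6 − 0.12) / 0.6 ≈ 0.80000.
Attributable cases ≈ PN × (exposed cases) = 0.80000 × 71 ≈ 56.80.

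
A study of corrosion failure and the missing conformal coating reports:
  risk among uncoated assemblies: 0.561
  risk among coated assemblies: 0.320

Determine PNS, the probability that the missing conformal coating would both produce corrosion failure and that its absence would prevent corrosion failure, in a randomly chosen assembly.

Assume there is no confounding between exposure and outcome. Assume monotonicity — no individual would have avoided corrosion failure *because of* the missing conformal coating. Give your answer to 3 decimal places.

PNS ≈ 0.241

Let p₁ = 0.561, p₀ = 0.32.
Under exogeneity and monotonicity, PNS = p₁ − p₀.
PNS = 0.561 − 0.32 = 0.241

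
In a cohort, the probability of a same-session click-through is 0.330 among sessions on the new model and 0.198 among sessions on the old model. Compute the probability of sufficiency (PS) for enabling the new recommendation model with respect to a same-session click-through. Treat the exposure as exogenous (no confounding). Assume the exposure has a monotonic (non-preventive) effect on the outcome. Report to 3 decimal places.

PS ≈ 0.165

Let p₁ = 0.33, p₀ = 0.198.
Under exogeneity and monotonicity, PS = (p₁ − p₀) / (1 − p₀).
PS = (0.33 − 0.198) / (1 − 0.198) = 0.132 / 0.802 ≈ 0.1646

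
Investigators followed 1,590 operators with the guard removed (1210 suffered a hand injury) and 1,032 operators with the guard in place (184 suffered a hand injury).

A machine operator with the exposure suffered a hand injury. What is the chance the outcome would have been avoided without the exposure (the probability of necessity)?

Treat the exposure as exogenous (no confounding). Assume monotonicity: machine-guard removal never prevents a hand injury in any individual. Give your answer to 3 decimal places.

p₁ = P(outcome | exposed) = 1210/1590 = 0.76101
p₀ = P(outcome | unexposed) = 184/1032 = 0.17829
Under exogeneity and monotonicity, PN = (p₁ − p₀) / p₁.
PN = (0.76101 − 0.17829) / 0.76101 = 0.58271 / 0.76101 ≈ 0.7657

PN ≈ 0.766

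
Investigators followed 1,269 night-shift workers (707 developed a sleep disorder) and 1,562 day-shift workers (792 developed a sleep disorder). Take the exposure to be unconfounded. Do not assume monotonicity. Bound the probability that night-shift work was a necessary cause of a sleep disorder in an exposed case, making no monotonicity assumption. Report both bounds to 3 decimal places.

p₁ = P(outcome | exposed) = 707/1269 = 0.55713
p₀ = P(outcome | unexposed) = 792/1562 = 0.50704
Under exogeneity alone the bounds on PN are max{0,(p₁−p₀)/p₁} ≤ PN ≤ min{1,(1−p₀)/p₁}.
  lower = (p₁ − p₀)/p₁ = 0.050089 / 0.55713 ≈ 0.0899
  upper = min{1, (1 − p₀)/p₁} = 0.49296 / 0.55713 ≈ 0.8848

0.090 ≤ PN ≤ 0.885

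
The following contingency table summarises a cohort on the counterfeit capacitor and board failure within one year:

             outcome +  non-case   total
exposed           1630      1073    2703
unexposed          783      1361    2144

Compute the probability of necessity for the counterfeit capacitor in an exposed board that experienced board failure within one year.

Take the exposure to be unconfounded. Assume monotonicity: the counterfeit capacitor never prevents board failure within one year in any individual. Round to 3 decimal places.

PN ≈ 0.394

p₁ = P(outcome | exposed) = 1630/2703 = 0.60303
p₀ = P(outcome | unexposed) = 783/2144 = 0.36521
Under exogeneity and monotonicity, PN = (p₁ − p₀)/p₁.
PN = (0.60303 − 0.36521) / 0.60303 ≈ 0.3944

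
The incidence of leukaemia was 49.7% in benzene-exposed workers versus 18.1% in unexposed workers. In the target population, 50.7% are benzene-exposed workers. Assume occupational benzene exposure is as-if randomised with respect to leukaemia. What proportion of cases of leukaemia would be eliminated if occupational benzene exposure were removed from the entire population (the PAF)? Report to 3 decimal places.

p₁ = 0.497, p₀ = 0.181.
Overall risk P(Y=1) = π·p₁ + (1−π)·p₀ = 0.507×0.497 + 0.493×0.181 = 0.34121.
Under exogeneity, PAF = [P(Y=1) − p₀] / P(Y=1).
PAF = (0.34121 − 0.181) / 0.34121 ≈ 0.4695

PAF ≈ 0.470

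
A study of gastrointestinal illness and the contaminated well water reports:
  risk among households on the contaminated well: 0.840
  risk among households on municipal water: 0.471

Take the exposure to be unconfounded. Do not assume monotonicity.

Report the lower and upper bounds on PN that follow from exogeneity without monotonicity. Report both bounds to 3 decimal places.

Let p₁ = 0.84, p₀ = 0.471.
Under exogeneity alone the bounds on PN are max{0,(p₁−p₀)/p₁} ≤ PN ≤ min{1,(1−p₀)/p₁}.
  lower = (p₁ − p₀)/p₁ = 0.369 / 0.84 ≈ 0.4393
  upper = min{1, (1 − p₀)/p₁} = 0.529 / 0.84 ≈ 0.6298

0.439 ≤ PN ≤ 0.630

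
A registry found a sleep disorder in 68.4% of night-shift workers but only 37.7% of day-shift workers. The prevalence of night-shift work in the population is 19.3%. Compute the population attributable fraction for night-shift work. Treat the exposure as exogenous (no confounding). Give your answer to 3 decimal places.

p₁ = 0.684, p₀ = 0.377.
Overall risk P(Y=1) = π·p₁ + (1−π)·p₀ = 0.193×0.684 + 0.807×0.377 = 0.43625.
Under exogeneity, PAF = [P(Y=1) − p₀] / P(Y=1).
PAF = (0.43625 − 0.377) / 0.43625 ≈ 0.1358

PAF ≈ 0.136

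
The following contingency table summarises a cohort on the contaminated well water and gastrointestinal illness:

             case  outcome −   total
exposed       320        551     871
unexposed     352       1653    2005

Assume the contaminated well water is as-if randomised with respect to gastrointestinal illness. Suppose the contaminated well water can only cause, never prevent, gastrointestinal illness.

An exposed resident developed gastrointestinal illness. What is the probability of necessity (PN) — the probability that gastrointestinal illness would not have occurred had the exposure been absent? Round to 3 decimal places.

p₁ = P(outcome | exposed) = 320/871 = 0.36739
p₀ = P(outcome | unexposed) = 352/2005 = 0.17556
Under exogeneity and monotonicity, PN = (p₁ − p₀)/p₁.
PN = (0.36739 − 0.17556) / 0.36739 ≈ 0.5221

PN ≈ 0.522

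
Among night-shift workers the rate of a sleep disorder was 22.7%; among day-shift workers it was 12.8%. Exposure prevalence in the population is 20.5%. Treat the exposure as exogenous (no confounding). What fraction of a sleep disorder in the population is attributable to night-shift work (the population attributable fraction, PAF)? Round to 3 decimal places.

p₁ = 0.227, p₀ = 0.128.
Overall risk P(Y=1) = π·p₁ + (1−π)·p₀ = 0.205×0.227 + 0.795×0.128 = 0.1483.
Under exogeneity, PAF = [P(Y=1) − p₀] / P(Y=1).
PAF = (0.1483 − 0.128) / 0.1483 ≈ 0.1369

PAF ≈ 0.137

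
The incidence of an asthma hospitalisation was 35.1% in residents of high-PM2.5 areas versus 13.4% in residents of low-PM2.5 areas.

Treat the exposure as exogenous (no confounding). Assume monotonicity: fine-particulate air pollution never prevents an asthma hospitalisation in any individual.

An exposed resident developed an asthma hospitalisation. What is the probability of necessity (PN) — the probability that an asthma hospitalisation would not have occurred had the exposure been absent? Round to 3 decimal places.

p₁ = 0.351, p₀ = 0.134.
Under exogeneity and monotonicity, PN = (p₁ − p₀) / p₁.
PN = (0.351 − 0.134) / 0.351 = 0.217 / 0.351 ≈ 0.6182

PN ≈ 0.618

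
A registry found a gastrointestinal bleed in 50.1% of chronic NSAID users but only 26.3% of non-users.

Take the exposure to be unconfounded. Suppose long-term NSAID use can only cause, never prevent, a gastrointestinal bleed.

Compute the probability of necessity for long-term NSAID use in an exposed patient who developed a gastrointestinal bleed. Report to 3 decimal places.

p₁ = 0.501, p₀ = 0.263.
Under exogeneity and monotonicity, PN = (p₁ − p₀) / p₁.
PN = (0.501 − 0.263) / 0.501 = 0.238 / 0.501 ≈ 0.4750

PN ≈ 0.475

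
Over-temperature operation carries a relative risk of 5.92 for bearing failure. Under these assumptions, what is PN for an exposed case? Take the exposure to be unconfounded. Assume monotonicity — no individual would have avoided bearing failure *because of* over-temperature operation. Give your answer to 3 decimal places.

PN ≈ 0.831

Under exogeneity and monotonicity, PN = (RR − 1) / RR = 1 − 1/RR.
PN = (5.92 − 1) / 5.92 = 4.92 / 5.92 ≈ 0.8311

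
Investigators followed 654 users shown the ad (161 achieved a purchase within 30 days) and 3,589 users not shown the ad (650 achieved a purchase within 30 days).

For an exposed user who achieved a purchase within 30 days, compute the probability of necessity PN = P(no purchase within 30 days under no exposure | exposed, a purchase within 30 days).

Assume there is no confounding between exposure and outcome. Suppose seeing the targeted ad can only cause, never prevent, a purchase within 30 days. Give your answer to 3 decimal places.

PN ≈ 0.264

p₁ = P(outcome | exposed) = 161/654 = 0.24618
p₀ = P(outcome | unexposed) = 650/3589 = 0.18111
Under exogeneity and monotonicity, PN = (p₁ − p₀) / p₁.
PN = (0.24618 − 0.18111) / 0.24618 = 0.065068 / 0.24618 ≈ 0.2643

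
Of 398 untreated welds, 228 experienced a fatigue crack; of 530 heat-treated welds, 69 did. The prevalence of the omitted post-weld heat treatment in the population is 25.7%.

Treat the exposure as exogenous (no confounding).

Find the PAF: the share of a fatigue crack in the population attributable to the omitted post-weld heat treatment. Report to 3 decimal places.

p₁ = P(outcome | exposed) = 228/398 = 0.57286
p₀ = P(outcome | unexposed) = 69/530 = 0.13019
Overall risk P(Y=1) = π·p₁ + (1−π)·p₀ = 0.257×0.57286 + 0.743×0.13019 = 0.24396.
Under exogeneity, PAF = [P(Y=1) − p₀] / P(Y=1).
PAF = (0.24396 − 0.13019) / 0.24396 ≈ 0.4663

PAF ≈ 0.466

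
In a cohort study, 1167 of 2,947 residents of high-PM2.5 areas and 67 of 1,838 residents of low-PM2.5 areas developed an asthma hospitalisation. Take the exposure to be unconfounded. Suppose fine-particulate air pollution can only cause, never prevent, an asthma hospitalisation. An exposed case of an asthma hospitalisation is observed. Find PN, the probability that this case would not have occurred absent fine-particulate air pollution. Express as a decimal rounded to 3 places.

p₁ = P(outcome | exposed) = 1167/2947 = 0.396
p₀ = P(outcome | unexposed) = 67/1838 = 0.036453
Under exogeneity and monotonicity, PN = (p₁ − p₀) / p₁.
PN = (0.396 − 0.036453) / 0.396 = 0.35954 / 0.396 ≈ 0.9079

PN ≈ 0.908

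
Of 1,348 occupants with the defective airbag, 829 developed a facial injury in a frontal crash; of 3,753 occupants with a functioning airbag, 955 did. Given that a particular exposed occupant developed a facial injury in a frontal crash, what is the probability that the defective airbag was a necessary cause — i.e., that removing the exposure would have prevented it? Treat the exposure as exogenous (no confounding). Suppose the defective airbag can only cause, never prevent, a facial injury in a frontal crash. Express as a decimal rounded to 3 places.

PN ≈ 0.586

p₁ = P(outcome | exposed) = 829/1348 = 0.61499
p₀ = P(outcome | unexposed) = 955/3753 = 0.25446
Under exogeneity and monotonicity, PN = (p₁ − p₀) / p₁.
PN = (0.61499 − 0.25446) / 0.61499 = 0.36052 / 0.61499 ≈ 0.5862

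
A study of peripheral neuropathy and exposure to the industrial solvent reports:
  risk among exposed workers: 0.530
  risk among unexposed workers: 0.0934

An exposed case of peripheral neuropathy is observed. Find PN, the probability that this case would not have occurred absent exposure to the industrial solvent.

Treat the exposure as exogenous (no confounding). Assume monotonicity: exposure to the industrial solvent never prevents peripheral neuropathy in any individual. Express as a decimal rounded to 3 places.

PN ≈ 0.824

Let p₁ = 0.53, p₀ = 0.0934.
Under exogeneity and monotonicity, PN = (p₁ − p₀) / p₁.
PN = (0.53 − 0.0934) / 0.53 = 0.4366 / 0.53 ≈ 0.8238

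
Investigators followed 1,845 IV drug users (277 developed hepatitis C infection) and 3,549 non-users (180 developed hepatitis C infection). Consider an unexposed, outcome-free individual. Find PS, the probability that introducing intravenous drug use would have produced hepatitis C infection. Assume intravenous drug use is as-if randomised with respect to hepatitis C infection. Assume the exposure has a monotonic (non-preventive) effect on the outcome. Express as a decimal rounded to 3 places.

PS ≈ 0.105

p₁ = P(outcome | exposed) = 277/1845 = 0.15014
p₀ = P(outcome | unexposed) = 180/3549 = 0.050719
Under exogeneity and monotonicity, PS = (p₁ − p₀) / (1 − p₀).
PS = (0.15014 − 0.050719) / (1 − 0.050719) = 0.099417 / 0.94928 ≈ 0.1047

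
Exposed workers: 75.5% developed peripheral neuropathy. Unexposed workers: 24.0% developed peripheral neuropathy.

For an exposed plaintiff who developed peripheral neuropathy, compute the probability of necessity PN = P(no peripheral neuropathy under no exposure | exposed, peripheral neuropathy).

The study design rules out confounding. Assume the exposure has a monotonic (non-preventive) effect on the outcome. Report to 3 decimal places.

PN ≈ 0.682

p₁ = 0.755, p₀ = 0.24.
Under exogeneity and monotonicity, PN = (p₁ − p₀) / p₁.
PN = (0.755 − 0.24) / 0.755 = 0.515 / 0.755 ≈ 0.6821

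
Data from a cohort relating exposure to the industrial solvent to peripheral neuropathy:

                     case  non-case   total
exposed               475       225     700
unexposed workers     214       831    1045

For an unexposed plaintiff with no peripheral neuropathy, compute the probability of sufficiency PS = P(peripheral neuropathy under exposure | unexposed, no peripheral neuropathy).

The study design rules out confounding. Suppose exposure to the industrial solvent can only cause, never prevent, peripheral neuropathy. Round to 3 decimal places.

PS ≈ 0.596

p₁ = P(outcome | exposed) = 475/700 = 0.67857
p₀ = P(outcome | unexposed) = 214/1045 = 0.20478
Under exogeneity and monotonicity, PS = (p₁ − p₀)/(1 − p₀).
PS = (0.67857 − 0.20478) / 0.79522 ≈ 0.5958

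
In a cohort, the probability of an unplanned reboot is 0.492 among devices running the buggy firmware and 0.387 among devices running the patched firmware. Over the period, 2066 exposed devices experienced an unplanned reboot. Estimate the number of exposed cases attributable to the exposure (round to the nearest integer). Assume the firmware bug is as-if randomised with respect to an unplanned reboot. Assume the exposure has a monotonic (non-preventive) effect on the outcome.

about 441 cases

Let p₁ = 0.492, p₀ = 0.387.
PN = (p₁ − p₀)/p₁ = (0.492 − 0.387) / 0.492 ≈ 0.21341.
Attributable cases ≈ PN × (exposed cases) = 0.21341 × 2066 ≈ 440.91.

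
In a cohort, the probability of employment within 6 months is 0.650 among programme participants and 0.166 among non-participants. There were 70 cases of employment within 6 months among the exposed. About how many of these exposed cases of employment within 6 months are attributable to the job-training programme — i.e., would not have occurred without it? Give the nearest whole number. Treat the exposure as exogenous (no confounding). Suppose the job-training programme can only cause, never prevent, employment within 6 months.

about 52 cases

Let p₁ = 0.65, p₀ = 0.166.
PN = (p₁ − p₀)/p₁ = (0.65 − 0.166) / 0.65 ≈ 0.74462.
Attributable cases ≈ PN × (exposed cases) = 0.74462 × 70 ≈ 52.12.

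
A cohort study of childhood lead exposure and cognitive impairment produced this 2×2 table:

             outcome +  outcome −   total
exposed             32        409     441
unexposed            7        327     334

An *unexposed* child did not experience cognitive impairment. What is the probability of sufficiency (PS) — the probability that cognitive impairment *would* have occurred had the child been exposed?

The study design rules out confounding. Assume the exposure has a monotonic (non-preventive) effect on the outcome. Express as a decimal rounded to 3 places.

PS ≈ 0.053

p₁ = P(outcome | exposed) = 32/441 = 0.072562
p₀ = P(outcome | unexposed) = 7/334 = 0.020958
Under exogeneity and monotonicity, PS = (p₁ − p₀)/(1 − p₀).
PS = (0.072562 − 0.020958) / 0.97904 ≈ 0.0527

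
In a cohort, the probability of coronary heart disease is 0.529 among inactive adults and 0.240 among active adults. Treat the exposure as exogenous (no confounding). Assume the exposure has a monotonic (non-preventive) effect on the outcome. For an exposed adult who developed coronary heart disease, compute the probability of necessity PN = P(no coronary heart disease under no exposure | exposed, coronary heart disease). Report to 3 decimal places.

Let p₁ = 0.529, p₀ = 0.24.
Under exogeneity and monotonicity, PN = (p₁ − p₀) / p₁.
PN = (0.529 − 0.24) / 0.529 = 0.289 / 0.529 ≈ 0.5463

PN ≈ 0.546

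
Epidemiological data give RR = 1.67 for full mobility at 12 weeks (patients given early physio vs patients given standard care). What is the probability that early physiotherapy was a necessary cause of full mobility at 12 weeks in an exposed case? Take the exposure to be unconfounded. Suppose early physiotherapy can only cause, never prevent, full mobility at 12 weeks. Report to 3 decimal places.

PN ≈ 0.401

Under exogeneity and monotonicity, PN = (RR − 1) / RR = 1 − 1/RR.
PN = (1.67 − 1) / 1.67 = 0.67 / 1.67 ≈ 0.4012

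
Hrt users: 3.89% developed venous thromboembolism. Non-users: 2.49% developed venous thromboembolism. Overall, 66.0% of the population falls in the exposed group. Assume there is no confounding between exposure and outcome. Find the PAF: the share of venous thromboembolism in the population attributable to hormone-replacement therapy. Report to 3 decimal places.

PAF ≈ 0.271

p₁ = 0.0389, p₀ = 0.0249.
Overall risk P(Y=1) = π·p₁ + (1−π)·p₀ = 0.66×0.0389 + 0.34×0.0249 = 0.03414.
Under exogeneity, PAF = [P(Y=1) − p₀] / P(Y=1).
PAF = (0.03414 − 0.0249) / 0.03414 ≈ 0.2707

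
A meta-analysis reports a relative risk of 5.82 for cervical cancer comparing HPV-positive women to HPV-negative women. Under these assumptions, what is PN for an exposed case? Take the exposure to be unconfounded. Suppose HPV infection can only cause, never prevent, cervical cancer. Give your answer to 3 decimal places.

Under exogeneity and monotonicity, PN = (RR − 1) / RR = 1 − 1/RR.
PN = (5.82 − 1) / 5.82 = 4.82 / 5.82 ≈ 0.8282

PN ≈ 0.828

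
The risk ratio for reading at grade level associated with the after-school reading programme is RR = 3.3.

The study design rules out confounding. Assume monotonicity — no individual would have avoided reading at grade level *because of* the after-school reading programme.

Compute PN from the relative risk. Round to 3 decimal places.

Under exogeneity and monotonicity, PN = (RR − 1) / RR = 1 − 1/RR.
PN = (3.3 − 1) / 3.3 = 2.3 / 3.3 ≈ 0.6970

PN ≈ 0.697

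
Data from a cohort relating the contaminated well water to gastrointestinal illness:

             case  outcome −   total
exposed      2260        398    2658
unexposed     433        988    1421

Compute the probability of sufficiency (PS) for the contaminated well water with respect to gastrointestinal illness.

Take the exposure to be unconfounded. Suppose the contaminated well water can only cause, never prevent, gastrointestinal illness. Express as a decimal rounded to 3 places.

p₁ = P(outcome | exposed) = 2260/2658 = 0.85026
p₀ = P(outcome | unexposed) = 433/1421 = 0.30471
Under exogeneity and monotonicity, PS = (p₁ − p₀)/(1 − p₀).
PS = (0.85026 − 0.30471) / 0.69529 ≈ 0.7846

PS ≈ 0.785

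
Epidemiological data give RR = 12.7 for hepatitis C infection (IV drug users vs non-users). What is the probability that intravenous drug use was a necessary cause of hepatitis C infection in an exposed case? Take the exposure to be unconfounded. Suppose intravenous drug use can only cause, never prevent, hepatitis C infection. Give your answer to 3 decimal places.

Under exogeneity and monotonicity, PN = (RR − 1) / RR = 1 − 1/RR.
PN = (12.7 − 1) / 12.7 = 11.7 / 12.7 ≈ 0.9213

PN ≈ 0.921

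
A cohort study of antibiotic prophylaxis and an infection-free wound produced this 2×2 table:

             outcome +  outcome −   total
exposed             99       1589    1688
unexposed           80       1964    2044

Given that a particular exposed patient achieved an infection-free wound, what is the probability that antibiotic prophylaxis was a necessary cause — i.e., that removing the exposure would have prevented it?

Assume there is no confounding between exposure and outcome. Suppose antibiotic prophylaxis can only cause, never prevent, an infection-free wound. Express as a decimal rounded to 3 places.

PN ≈ 0.333

p₁ = P(outcome | exposed) = 99/1688 = 0.058649
p₀ = P(outcome | unexposed) = 80/2044 = 0.039139
Under exogeneity and monotonicity, PN = (p₁ − p₀)/p₁.
PN = (0.058649 − 0.039139) / 0.058649 ≈ 0.3327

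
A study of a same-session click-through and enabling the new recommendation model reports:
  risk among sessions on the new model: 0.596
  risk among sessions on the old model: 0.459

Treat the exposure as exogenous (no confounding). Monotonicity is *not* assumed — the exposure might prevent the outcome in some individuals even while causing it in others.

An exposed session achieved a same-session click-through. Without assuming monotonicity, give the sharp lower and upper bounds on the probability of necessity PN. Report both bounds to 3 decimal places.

Let p₁ = 0.596, p₀ = 0.459.
Under exogeneity alone the bounds on PN are max{0,(p₁−p₀)/p₁} ≤ PN ≤ min{1,(1−p₀)/p₁}.
  lower = (p₁ − p₀)/p₁ = 0.137 / 0.596 ≈ 0.2299
  upper = min{1, (1 − p₀)/p₁} = 0.541 / 0.596 ≈ 0.9077

0.230 ≤ PN ≤ 0.908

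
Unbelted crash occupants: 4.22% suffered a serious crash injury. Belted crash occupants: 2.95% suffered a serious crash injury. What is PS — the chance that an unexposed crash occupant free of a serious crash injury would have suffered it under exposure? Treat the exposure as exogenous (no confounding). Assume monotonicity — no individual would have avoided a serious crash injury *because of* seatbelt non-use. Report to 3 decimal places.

p₁ = 0.0422, p₀ = 0.0295.
Under exogeneity and monotonicity, PS = (p₁ − p₀) / (1 − p₀).
PS = (0.0422 − 0.0295) / (1 − 0.0295) = 0.0127 / 0.9705 ≈ 0.0131

PS ≈ 0.013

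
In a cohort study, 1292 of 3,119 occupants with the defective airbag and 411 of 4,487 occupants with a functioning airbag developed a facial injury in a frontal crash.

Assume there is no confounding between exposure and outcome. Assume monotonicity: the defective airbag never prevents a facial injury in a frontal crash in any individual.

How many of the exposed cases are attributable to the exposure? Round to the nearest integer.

about 1006 cases

p₁ = P(outcome | exposed) = 1292/3119 = 0.41424
p₀ = P(outcome | unexposed) = 411/4487 = 0.091598
PN = (p₁ − p₀)/p₁ = (0.41424 − 0.091598) / 0.41424 ≈ 0.77887.
Attributable cases ≈ PN × (exposed cases) = 0.77887 × 1292 ≈ 1006.31.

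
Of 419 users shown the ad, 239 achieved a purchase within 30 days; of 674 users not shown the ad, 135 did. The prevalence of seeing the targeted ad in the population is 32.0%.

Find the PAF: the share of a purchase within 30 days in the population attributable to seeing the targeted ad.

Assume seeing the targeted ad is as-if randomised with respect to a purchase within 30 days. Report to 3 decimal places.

PAF ≈ 0.372

p₁ = P(outcome | exposed) = 239/419 = 0.57041
p₀ = P(outcome | unexposed) = 135/674 = 0.2003
Overall risk P(Y=1) = π·p₁ + (1−π)·p₀ = 0.32×0.57041 + 0.68×0.2003 = 0.31873.
Under exogeneity, PAF = [P(Y=1) − p₀] / P(Y=1).
PAF = (0.31873 − 0.2003) / 0.31873 ≈ 0.3716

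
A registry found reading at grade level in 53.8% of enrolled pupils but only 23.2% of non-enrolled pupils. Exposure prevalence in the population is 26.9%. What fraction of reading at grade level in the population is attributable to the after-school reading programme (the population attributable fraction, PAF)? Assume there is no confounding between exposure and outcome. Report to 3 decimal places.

p₁ = 0.538, p₀ = 0.232.
Overall risk P(Y=1) = π·p₁ + (1−π)·p₀ = 0.269×0.538 + 0.731×0.232 = 0.31431.
Under exogeneity, PAF = [P(Y=1) − p₀] / P(Y=1).
PAF = (0.31431 − 0.232) / 0.31431 ≈ 0.2619

PAF ≈ 0.262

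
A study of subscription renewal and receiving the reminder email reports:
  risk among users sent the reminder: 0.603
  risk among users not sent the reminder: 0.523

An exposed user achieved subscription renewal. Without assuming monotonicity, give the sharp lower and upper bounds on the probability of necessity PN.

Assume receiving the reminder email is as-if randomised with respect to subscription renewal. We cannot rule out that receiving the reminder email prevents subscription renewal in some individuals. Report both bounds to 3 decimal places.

0.133 ≤ PN ≤ 0.791

Let p₁ = 0.603, p₀ = 0.523.
Under exogeneity alone the bounds on PN are max{0,(p₁−p₀)/p₁} ≤ PN ≤ min{1,(1−p₀)/p₁}.
  lower = (p₁ − p₀)/p₁ = 0.08 / 0.603 ≈ 0.1327
  upper = min{1, (1 − p₀)/p₁} = 0.477 / 0.603 ≈ 0.7910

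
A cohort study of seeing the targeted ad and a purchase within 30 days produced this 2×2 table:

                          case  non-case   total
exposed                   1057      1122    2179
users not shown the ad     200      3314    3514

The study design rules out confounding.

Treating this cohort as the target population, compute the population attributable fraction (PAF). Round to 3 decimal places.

p₁ = P(outcome | exposed) = 1057/2179 = 0.48508
p₀ = P(outcome | unexposed) = 200/3514 = 0.056915
Exposure prevalence π = 2179/5693 = 0.38275; overall risk P(Y=1) = 0.2208.
Under exogeneity, PAF = [P(Y=1) − p₀]/P(Y=1).
PAF = (0.2208 − 0.056915) / 0.2208 ≈ 0.7422

PAF ≈ 0.742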